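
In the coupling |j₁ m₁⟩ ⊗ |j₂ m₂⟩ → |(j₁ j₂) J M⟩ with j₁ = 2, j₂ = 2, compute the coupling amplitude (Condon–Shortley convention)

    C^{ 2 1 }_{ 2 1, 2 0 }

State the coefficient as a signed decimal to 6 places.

√[5·2!2!2!/7! · 3!1!2!2!3!1!] = √(8/7)
  +(−1)^0/∏(0,2,1,2,1,0)! = 1/4  (running 1/4)
  +(−1)^1/∏(1,1,0,1,2,1)! = -1/2  (running -1/4)
⟨..|..⟩ = √(8/7)·(-1/4) = -0.267261

-0.267261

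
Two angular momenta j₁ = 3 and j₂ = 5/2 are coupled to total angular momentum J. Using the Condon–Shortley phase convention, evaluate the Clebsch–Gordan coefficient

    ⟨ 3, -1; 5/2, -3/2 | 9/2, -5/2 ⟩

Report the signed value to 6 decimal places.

j₁+j₂−J=1  J+j₁−j₂=5  J−j₁+j₂=4  j₁+j₂+J+1=11
(j₁±m₁, j₂±m₂, J±M) = (2,4,1,4,2,7)
P² = 92160/11
sum k=0..1:
  [0] +1/144 = 1/144
  [1] −1/288 = -1/288
S = 1/288
C² = P²·S² = 10/99 ; C = +0.317821

+0.317821  (= +√(10/99))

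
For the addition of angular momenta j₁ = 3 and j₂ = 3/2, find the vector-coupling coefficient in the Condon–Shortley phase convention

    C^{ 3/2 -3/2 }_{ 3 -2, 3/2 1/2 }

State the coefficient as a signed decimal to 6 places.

+√(2/7) ≈ +0.534522

j₁+j₂−J=3  J+j₁−j₂=3  J−j₁+j₂=0  j₁+j₂+J+1=7
(j₁±m₁, j₂±m₂, J±M) = (1,5,2,1,0,3)
P² = 288/7
sum k=2..2:
  [2] +1/12 = 1/12
S = 1/12
C² = P²·S² = 2/7 ; C = +0.534522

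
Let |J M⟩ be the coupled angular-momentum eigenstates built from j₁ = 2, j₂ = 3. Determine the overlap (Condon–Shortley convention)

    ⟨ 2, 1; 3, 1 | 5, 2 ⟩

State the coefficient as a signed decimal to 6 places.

√[11·0!4!6!/11! · 3!1!4!2!7!3!] = √(41472)
  +(−1)^0/∏(0,0,1,4,3,2)! = 1/288  (running 1/288)
⟨..|..⟩ = √(41472)·(1/288) = +0.707107

+0.707107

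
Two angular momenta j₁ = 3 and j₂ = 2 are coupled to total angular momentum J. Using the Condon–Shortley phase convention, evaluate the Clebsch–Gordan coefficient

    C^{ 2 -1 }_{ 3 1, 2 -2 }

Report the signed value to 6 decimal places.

+√(3/14) ≈ +0.462910

j₁+j₂−J=3  J+j₁−j₂=3  J−j₁+j₂=1  j₁+j₂+J+1=8
(j₁±m₁, j₂±m₂, J±M) = (4,2,0,4,1,3)
P² = 216/7
sum k=0..0:
  [0] +1/12 = 1/12
S = 1/12
C² = P²·S² = 3/14 ; C = +0.462910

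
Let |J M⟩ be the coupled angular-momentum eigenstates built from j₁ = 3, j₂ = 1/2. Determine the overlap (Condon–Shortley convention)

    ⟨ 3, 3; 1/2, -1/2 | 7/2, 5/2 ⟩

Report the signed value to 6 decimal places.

j₁+j₂−J=0  J+j₁−j₂=6  J−j₁+j₂=1  j₁+j₂+J+1=8
(j₁±m₁, j₂±m₂, J±M) = (6,0,0,1,6,1)
P² = 518400/7
sum k=0..0:
  [0] +1/720 = 1/720
S = 1/720
C² = P²·S² = 1/7 ; C = +0.377964

+0.377964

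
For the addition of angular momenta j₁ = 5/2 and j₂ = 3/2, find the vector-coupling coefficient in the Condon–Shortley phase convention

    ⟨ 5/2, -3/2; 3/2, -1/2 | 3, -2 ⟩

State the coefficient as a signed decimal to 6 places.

j₁+j₂−J=1  J+j₁−j₂=4  J−j₁+j₂=2  j₁+j₂+J+1=8
(j₁±m₁, j₂±m₂, J±M) = (1,4,1,2,1,5)
P² = 48
sum k=0..1:
  [0] +1/24 = 1/24
  [1] −1/12 = -1/12
S = -1/24
C² = P²·S² = 1/12 ; C = -0.288675

−√(1/12) ≈ -0.288675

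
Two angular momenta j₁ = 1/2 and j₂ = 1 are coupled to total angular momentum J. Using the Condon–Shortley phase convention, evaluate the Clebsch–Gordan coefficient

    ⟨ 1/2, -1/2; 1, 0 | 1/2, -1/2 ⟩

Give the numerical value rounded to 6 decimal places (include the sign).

−√(1/3) = -0.577350

√[2·1!0!1!/3! · 0!1!1!1!0!1!] = √(1/3)
  +(−1)^1/∏(1,0,0,0,0,1)! = -1  (running -1)
⟨..|..⟩ = √(1/3)·(-1) = -0.577350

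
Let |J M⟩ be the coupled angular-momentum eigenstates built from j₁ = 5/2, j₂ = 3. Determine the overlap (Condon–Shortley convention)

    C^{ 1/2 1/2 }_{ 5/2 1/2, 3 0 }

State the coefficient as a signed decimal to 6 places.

+√(1/7) ≈ +0.377964

triangle: 5!×0!×1!/7! = 120/5040
(j±m)!: 3!×2!×3!×3!×1!×0! = 432
prefactor² = (2J+1)×Δ×N² = 144/7
  k=2: +1/(2!×3!×0!×1!×0!×0!) = 1/12
Σ = 1/12  ⇒  CG² = 144/7×1/12² = 1/7
CG = +√(1/7) = +0.377964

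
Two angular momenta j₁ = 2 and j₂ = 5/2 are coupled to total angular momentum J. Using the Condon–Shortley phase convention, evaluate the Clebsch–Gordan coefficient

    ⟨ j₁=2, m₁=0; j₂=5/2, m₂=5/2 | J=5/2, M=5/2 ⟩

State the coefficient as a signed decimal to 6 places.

triangle: 2!*2!*3!/8! = 24/40320
(j±m)!: 2!*2!*5!*0!*5!*0! = 57600
prefactor² = (2J+1)*Δ*N² = 1440/7
  k=2: +1/(2!*0!*0!*3!*2!*0!) = 1/24
Σ = 1/24  ⇒  CG² = 1440/7*1/24² = 5/14
CG = +√(5/14) = +0.597614

+√(5/14) ≈ +0.597614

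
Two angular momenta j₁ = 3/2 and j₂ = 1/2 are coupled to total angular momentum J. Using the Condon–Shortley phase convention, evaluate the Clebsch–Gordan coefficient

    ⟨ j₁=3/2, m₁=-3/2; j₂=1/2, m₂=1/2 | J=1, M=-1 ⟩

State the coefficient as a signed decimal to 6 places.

-0.866025

triangle: 1!*2!*0!/4! = 2/24
(j±m)!: 0!*3!*1!*0!*0!*2! = 12
prefactor² = (2J+1)*Δ*N² = 3
  k=1: −1/(1!*0!*2!*0!*0!*0!) = -1/2
Σ = -1/2  ⇒  CG² = 3*(-1/2)² = 3/4
CG = −√(3/4) = -0.866025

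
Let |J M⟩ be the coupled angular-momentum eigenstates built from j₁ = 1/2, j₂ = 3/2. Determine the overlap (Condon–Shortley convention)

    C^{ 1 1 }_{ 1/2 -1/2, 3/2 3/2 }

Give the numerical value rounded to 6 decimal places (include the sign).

-0.866025  (= −√(3/4))

triangle: 1!×0!×2!/4! = 2/24
(j±m)!: 0!×1!×3!×0!×2!×0! = 12
prefactor² = (2J+1)×Δ×N² = 3
  k=1: −1/(1!×0!×0!×2!×0!×0!) = -1/2
Σ = -1/2  ⇒  CG² = 3×(-1/2)² = 3/4
CG = −√(3/4) = -0.866025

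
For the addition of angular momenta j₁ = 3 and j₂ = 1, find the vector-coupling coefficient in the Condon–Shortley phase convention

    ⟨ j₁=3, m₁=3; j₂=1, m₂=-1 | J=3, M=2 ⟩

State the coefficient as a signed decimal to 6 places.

√[7·1!5!1!/8! · 6!0!0!2!5!1!] = √(3600)
  +(−1)^0/∏(0,1,0,0,5,1)! = 1/120  (running 1/120)
⟨..|..⟩ = √(3600)·(1/120) = +0.500000

+√(1/4) = +0.500000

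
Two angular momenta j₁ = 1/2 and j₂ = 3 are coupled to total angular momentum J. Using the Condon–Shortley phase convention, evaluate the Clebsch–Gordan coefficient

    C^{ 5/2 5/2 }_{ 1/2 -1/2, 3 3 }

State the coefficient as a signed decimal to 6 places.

-0.925820  (= −√(6/7))

√[6·1!0!5!/7! · 0!1!6!0!5!0!] = √(86400/7)
  +(−1)^1/∏(1,0,0,5,0,0)! = -1/120  (running -1/120)
⟨..|..⟩ = √(86400/7)·(-1/120) = -0.925820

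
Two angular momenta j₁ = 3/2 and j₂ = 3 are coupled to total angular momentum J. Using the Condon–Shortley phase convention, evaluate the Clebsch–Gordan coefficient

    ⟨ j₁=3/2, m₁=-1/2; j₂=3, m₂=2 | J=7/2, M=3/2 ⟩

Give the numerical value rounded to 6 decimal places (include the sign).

−√(3/7) ≈ -0.654654

triangle: 1!*2!*5!/9! = 240/362880
(j±m)!: 1!*2!*5!*1!*5!*2! = 57600
prefactor² = (2J+1)*Δ*N² = 6400/21
  k=0: +1/(0!*1!*2!*5!*0!*0!) = 1/240
  k=1: −1/(1!*0!*1!*4!*1!*1!) = -1/24
Σ = -3/80  ⇒  CG² = 6400/21*(-3/80)² = 3/7
CG = −√(3/7) = -0.654654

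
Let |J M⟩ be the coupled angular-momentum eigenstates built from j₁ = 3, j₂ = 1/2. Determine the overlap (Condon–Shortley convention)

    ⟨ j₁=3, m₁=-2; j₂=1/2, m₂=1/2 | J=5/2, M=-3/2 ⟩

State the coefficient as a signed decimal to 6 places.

-0.845154  (= −√(5/7))

triangle: 1!×5!×0!/7! = 120/5040
(j±m)!: 1!×5!×1!×0!×1!×4! = 2880
prefactor² = (2J+1)×Δ×N² = 2880/7
  k=1: −1/(1!×0!×4!×0!×1!×0!) = -1/24
Σ = -1/24  ⇒  CG² = 2880/7×(-1/24)² = 5/7
CG = −√(5/7) = -0.845154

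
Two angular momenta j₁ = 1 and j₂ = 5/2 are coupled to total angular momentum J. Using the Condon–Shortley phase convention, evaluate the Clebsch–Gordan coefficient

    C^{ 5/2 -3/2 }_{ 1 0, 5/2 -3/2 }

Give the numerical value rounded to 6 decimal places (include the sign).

+0.507093  (= +√(9/35))

triangle: 1!·1!·4!/7! = 24/5040
(j±m)!: 1!·1!·1!·4!·1!·4! = 576
prefactor² = (2J+1)·Δ·N² = 576/35
  k=0: +1/(0!·1!·1!·1!·0!·3!) = 1/6
  k=1: −1/(1!·0!·0!·0!·1!·4!) = -1/24
Σ = 1/8  ⇒  CG² = 576/35·1/8² = 9/35
CG = +√(9/35) = +0.507093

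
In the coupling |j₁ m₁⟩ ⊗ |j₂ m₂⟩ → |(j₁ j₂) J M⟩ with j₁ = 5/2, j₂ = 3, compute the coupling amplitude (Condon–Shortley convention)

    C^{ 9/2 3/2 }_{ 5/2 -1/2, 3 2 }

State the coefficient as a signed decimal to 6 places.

j₁+j₂−J=1  J+j₁−j₂=4  J−j₁+j₂=5  j₁+j₂+J+1=11
(j₁±m₁, j₂±m₂, J±M) = (2,3,5,1,6,3)
P² = 345600/77
sum k=0..1:
  [0] +1/720 = 1/720
  [1] −1/96 = -1/96
S = -13/1440
C² = P²·S² = 169/462 ; C = -0.604815

−√(169/462) ≈ -0.604815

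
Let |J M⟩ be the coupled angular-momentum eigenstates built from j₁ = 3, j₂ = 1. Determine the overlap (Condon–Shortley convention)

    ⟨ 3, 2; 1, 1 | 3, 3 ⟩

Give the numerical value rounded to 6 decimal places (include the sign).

√[7·1!5!1!/8! · 5!1!2!0!6!0!] = √(3600)
  +(−1)^1/∏(1,0,0,1,5,0)! = -1/120  (running -1/120)
⟨..|..⟩ = √(3600)·(-1/120) = -0.500000

−√(1/4) ≈ -0.500000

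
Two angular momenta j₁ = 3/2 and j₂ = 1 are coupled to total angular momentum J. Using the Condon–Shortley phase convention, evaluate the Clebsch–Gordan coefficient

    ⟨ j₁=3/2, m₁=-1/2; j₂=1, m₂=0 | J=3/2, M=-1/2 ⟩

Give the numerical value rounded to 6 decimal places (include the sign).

triangle: 1!×2!×1!/5! = 2/120
(j±m)!: 1!×2!×1!×1!×1!×2! = 4
prefactor² = (2J+1)×Δ×N² = 4/15
  k=0: +1/(0!×1!×2!×1!×0!×0!) = 1/2
  k=1: −1/(1!×0!×1!×0!×1!×1!) = -1
Σ = -1/2  ⇒  CG² = 4/15×(-1/2)² = 1/15
CG = −√(1/15) = -0.258199

−√(1/15) ≈ -0.258199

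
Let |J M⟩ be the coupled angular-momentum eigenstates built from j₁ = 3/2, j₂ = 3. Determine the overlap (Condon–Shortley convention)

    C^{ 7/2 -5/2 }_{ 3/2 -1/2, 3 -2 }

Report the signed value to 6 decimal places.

+0.377964

j₁+j₂−J=1  J+j₁−j₂=2  J−j₁+j₂=5  j₁+j₂+J+1=9
(j₁±m₁, j₂±m₂, J±M) = (1,2,1,5,1,6)
P² = 6400/7
sum k=0..1:
  [0] +1/48 = 1/48
  [1] −1/120 = -1/120
S = 1/80
C² = P²·S² = 1/7 ; C = +0.377964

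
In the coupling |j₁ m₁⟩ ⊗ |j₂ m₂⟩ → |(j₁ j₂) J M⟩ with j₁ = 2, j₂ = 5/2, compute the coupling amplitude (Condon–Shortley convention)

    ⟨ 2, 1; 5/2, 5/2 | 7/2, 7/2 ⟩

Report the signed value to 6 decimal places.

−√(5/9) = -0.745356

√[8·1!3!4!/9! · 3!1!5!0!7!0!] = √(11520)
  +(−1)^1/∏(1,0,0,4,3,0)! = -1/144  (running -1/144)
⟨..|..⟩ = √(11520)·(-1/144) = -0.745356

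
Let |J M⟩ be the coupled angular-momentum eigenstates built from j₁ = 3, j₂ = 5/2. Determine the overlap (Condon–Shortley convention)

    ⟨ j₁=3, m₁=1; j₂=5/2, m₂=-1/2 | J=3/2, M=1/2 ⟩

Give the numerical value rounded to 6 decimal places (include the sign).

triangle: 4!·2!·1!/8! = 48/40320
(j±m)!: 4!·2!·2!·3!·2!·1! = 1152
prefactor² = (2J+1)·Δ·N² = 192/35
  k=1: −1/(1!·3!·1!·1!·1!·0!) = -1/6
  k=2: +1/(2!·2!·0!·0!·2!·1!) = 1/8
Σ = -1/24  ⇒  CG² = 192/35·(-1/24)² = 1/105
CG = −√(1/105) = -0.097590

−√(1/105) = -0.097590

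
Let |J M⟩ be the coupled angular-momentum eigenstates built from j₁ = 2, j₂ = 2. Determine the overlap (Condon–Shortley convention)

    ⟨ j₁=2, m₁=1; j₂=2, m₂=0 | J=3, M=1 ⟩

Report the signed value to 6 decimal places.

j₁+j₂−J=1  J+j₁−j₂=3  J−j₁+j₂=3  j₁+j₂+J+1=8
(j₁±m₁, j₂±m₂, J±M) = (3,1,2,2,4,2)
P² = 36/5
sum k=0..1:
  [0] +1/4 = 1/4
  [1] −1/12 = -1/12
S = 1/6
C² = P²·S² = 1/5 ; C = +0.447214

+√(1/5) = +0.447214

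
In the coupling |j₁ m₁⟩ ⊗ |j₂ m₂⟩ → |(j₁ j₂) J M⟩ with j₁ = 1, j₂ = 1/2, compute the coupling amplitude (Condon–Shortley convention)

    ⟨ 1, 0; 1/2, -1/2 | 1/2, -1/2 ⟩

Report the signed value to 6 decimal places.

+√(1/3) = +0.577350

j₁+j₂−J=1  J+j₁−j₂=1  J−j₁+j₂=0  j₁+j₂+J+1=3
(j₁±m₁, j₂±m₂, J±M) = (1,1,0,1,0,1)
P² = 1/3
sum k=0..0:
  [0] +1/1 = 1
S = 1
C² = P²·S² = 1/3 ; C = +0.577350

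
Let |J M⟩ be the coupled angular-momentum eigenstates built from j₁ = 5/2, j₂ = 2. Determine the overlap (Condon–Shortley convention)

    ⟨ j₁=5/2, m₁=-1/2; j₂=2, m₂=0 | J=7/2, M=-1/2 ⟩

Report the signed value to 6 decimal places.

−√(4/105) = -0.195180

triangle: 1!*4!*3!/9! = 144/362880
(j±m)!: 2!*3!*2!*2!*3!*4! = 6912
prefactor² = (2J+1)*Δ*N² = 768/35
  k=0: +1/(0!*1!*3!*2!*1!*1!) = 1/12
  k=1: −1/(1!*0!*2!*1!*2!*2!) = -1/8
Σ = -1/24  ⇒  CG² = 768/35*(-1/24)² = 4/105
CG = −√(4/105) = -0.195180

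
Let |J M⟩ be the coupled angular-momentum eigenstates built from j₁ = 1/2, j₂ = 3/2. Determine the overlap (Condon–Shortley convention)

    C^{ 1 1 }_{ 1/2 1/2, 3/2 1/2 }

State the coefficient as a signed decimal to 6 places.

+0.500000

j₁+j₂−J=1  J+j₁−j₂=0  J−j₁+j₂=2  j₁+j₂+J+1=4
(j₁±m₁, j₂±m₂, J±M) = (1,0,2,1,2,0)
P² = 1
sum k=0..0:
  [0] +1/2 = 1/2
S = 1/2
C² = P²·S² = 1/4 ; C = +0.500000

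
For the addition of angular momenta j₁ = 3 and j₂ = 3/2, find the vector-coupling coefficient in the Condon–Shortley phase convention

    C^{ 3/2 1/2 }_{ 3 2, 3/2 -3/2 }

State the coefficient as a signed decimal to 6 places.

+0.534522

j₁+j₂−J=3  J+j₁−j₂=3  J−j₁+j₂=0  j₁+j₂+J+1=7
(j₁±m₁, j₂±m₂, J±M) = (5,1,0,3,2,1)
P² = 288/7
sum k=0..0:
  [0] +1/12 = 1/12
S = 1/12
C² = P²·S² = 2/7 ; C = +0.534522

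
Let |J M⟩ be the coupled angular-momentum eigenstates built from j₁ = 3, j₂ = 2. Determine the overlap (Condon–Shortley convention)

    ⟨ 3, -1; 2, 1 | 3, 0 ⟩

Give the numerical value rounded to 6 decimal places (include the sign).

√[7·2!4!2!/9! · 2!4!3!1!3!3!] = √(96/5)
  +(−1)^1/∏(1,1,3,2,1,0)! = -1/12  (running -1/12)
  +(−1)^2/∏(2,0,2,1,2,1)! = 1/8  (running 1/24)
⟨..|..⟩ = √(96/5)·(1/24) = +0.182574

+√(1/30) ≈ +0.182574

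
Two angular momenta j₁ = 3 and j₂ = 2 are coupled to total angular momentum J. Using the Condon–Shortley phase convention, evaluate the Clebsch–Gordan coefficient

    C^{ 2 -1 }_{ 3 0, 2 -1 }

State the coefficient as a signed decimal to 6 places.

−√(2/7) ≈ -0.534522

triangle: 3!×3!×1!/8! = 36/40320
(j±m)!: 3!×3!×1!×3!×1!×3! = 1296
prefactor² = (2J+1)×Δ×N² = 81/14
  k=0: +1/(0!×3!×3!×1!×0!×0!) = 1/36
  k=1: −1/(1!×2!×2!×0!×1!×1!) = -1/4
Σ = -2/9  ⇒  CG² = 81/14×(-2/9)² = 2/7
CG = −√(2/7) = -0.534522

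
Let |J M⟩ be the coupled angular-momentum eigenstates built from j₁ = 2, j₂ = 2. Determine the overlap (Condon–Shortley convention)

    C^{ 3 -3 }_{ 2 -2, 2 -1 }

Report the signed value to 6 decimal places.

-0.707107

triangle: 1!×3!×3!/8! = 36/40320
(j±m)!: 0!×4!×1!×3!×0!×6! = 103680
prefactor² = (2J+1)×Δ×N² = 648
  k=1: −1/(1!×0!×3!×0!×0!×3!) = -1/36
Σ = -1/36  ⇒  CG² = 648×(-1/36)² = 1/2
CG = −√(1/2) = -0.707107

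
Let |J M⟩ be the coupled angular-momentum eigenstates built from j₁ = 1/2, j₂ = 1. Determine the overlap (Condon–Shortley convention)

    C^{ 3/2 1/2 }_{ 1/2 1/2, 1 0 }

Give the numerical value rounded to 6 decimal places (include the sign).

+0.816497

√[4·0!1!2!/4! · 1!0!1!1!2!1!] = √(2/3)
  +(−1)^0/∏(0,0,0,1,1,1)! = 1  (running 1)
⟨..|..⟩ = √(2/3)·(1) = +0.816497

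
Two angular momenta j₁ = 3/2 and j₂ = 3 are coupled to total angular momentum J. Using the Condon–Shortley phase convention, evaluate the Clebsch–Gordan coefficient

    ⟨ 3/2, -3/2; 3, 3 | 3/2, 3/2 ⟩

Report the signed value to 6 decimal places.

triangle: 3!*0!*3!/7! = 36/5040
(j±m)!: 0!*3!*6!*0!*3!*0! = 25920
prefactor² = (2J+1)*Δ*N² = 5184/7
  k=3: −1/(3!*0!*0!*3!*0!*0!) = -1/36
Σ = -1/36  ⇒  CG² = 5184/7*(-1/36)² = 4/7
CG = −√(4/7) = -0.755929

-0.755929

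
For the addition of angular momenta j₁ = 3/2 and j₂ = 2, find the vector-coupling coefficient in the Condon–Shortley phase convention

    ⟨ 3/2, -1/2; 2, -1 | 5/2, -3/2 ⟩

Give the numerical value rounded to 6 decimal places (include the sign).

+0.169031

√[6·1!2!3!/7! · 1!2!1!3!1!4!] = √(144/35)
  +(−1)^0/∏(0,1,2,1,0,2)! = 1/4  (running 1/4)
  +(−1)^1/∏(1,0,1,0,1,3)! = -1/6  (running 1/12)
⟨..|..⟩ = √(144/35)·(1/12) = +0.169031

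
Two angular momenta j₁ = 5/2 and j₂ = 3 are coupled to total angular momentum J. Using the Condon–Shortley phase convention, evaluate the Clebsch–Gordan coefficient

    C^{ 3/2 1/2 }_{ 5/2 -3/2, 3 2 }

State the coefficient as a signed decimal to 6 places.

√[4·4!1!2!/8! · 1!4!5!1!2!1!] = √(192/7)
  +(−1)^3/∏(3,1,1,2,0,0)! = -1/12  (running -1/12)
  +(−1)^4/∏(4,0,0,1,1,1)! = 1/24  (running -1/24)
⟨..|..⟩ = √(192/7)·(-1/24) = -0.218218

−√(1/21) ≈ -0.218218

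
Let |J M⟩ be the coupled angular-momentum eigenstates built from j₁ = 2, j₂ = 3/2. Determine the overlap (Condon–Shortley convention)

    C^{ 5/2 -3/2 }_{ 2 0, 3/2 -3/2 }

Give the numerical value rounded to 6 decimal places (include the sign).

+√(18/35) = +0.717137

j₁+j₂−J=1  J+j₁−j₂=3  J−j₁+j₂=2  j₁+j₂+J+1=7
(j₁±m₁, j₂±m₂, J±M) = (2,2,0,3,1,4)
P² = 288/35
sum k=0..0:
  [0] +1/4 = 1/4
S = 1/4
C² = P²·S² = 18/35 ; C = +0.717137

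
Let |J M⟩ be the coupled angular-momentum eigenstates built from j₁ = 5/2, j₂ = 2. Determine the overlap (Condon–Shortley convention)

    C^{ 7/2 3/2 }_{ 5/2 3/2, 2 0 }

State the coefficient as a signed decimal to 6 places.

√[8·1!4!3!/9! · 4!1!2!2!5!2!] = √(512/7)
  +(−1)^0/∏(0,1,1,2,3,1)! = 1/12  (running 1/12)
  +(−1)^1/∏(1,0,0,1,4,2)! = -1/48  (running 1/16)
⟨..|..⟩ = √(512/7)·(1/16) = +0.534522

+√(2/7) = +0.534522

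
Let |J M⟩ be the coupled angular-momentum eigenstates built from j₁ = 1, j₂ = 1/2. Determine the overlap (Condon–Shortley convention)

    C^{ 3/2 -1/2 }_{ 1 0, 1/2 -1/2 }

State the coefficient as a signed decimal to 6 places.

+0.816497  (= +√(2/3))

triangle: 0!·2!·1!/4! = 2/24
(j±m)!: 1!·1!·0!·1!·1!·2! = 2
prefactor² = (2J+1)·Δ·N² = 2/3
  k=0: +1/(0!·0!·1!·0!·1!·1!) = 1
Σ = 1  ⇒  CG² = 2/3·1² = 2/3
CG = +√(2/3) = +0.816497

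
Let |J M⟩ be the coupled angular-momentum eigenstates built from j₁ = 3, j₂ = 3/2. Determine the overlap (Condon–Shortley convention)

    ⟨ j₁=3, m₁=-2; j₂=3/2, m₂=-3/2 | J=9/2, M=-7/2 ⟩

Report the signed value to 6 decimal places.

+√(2/3) = +0.816497

triangle: 0!·6!·3!/10! = 4320/3628800
(j±m)!: 1!·5!·0!·3!·1!·8! = 29030400
prefactor² = (2J+1)·Δ·N² = 345600
  k=0: +1/(0!·0!·5!·0!·1!·3!) = 1/720
Σ = 1/720  ⇒  CG² = 345600·1/720² = 2/3
CG = +√(2/3) = +0.816497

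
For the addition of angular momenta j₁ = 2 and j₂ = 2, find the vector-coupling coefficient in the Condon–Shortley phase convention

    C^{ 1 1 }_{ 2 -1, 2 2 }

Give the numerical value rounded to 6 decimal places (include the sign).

√[3·3!1!1!/6! · 1!3!4!0!2!0!] = √(36/5)
  +(−1)^3/∏(3,0,0,1,1,0)! = -1/6  (running -1/6)
⟨..|..⟩ = √(36/5)·(-1/6) = -0.447214

−√(1/5) = -0.447214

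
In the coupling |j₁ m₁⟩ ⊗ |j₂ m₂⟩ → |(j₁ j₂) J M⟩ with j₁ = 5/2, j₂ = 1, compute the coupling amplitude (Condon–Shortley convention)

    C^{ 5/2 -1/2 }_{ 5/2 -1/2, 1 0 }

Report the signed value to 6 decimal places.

-0.169031  (= −√(1/35))

triangle: 1!·4!·1!/7! = 24/5040
(j±m)!: 2!·3!·1!·1!·2!·3! = 144
prefactor² = (2J+1)·Δ·N² = 144/35
  k=0: +1/(0!·1!·3!·1!·1!·0!) = 1/6
  k=1: −1/(1!·0!·2!·0!·2!·1!) = -1/4
Σ = -1/12  ⇒  CG² = 144/35·(-1/12)² = 1/35
CG = −√(1/35) = -0.169031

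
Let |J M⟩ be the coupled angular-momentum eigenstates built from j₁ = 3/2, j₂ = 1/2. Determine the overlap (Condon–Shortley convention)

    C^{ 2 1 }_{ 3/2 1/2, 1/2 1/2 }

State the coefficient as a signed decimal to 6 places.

triangle: 0!×3!×1!/5! = 6/120
(j±m)!: 2!×1!×1!×0!×3!×1! = 12
prefactor² = (2J+1)×Δ×N² = 3
  k=0: +1/(0!×0!×1!×1!×2!×0!) = 1/2
Σ = 1/2  ⇒  CG² = 3×1/2² = 3/4
CG = +√(3/4) = +0.866025

+√(3/4) = +0.866025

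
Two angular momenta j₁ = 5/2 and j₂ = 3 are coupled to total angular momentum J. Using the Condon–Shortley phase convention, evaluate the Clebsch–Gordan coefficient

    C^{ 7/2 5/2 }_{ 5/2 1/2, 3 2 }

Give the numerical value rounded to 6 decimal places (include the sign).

−√(2/63) = -0.178174

j₁+j₂−J=2  J+j₁−j₂=3  J−j₁+j₂=4  j₁+j₂+J+1=10
(j₁±m₁, j₂±m₂, J±M) = (3,2,5,1,6,1)
P² = 4608/7
sum k=1..2:
  [1] −1/48 = -1/48
  [2] +1/72 = 1/72
S = -1/144
C² = P²·S² = 2/63 ; C = -0.178174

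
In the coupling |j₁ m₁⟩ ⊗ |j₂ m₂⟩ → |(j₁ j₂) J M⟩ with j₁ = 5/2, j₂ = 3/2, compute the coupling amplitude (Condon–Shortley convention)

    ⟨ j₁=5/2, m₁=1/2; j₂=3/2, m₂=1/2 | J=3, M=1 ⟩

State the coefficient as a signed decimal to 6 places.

-0.129099

√[7·1!4!2!/8! · 3!2!2!1!4!2!] = √(48/5)
  +(−1)^0/∏(0,1,2,2,2,0)! = 1/8  (running 1/8)
  +(−1)^1/∏(1,0,1,1,3,1)! = -1/6  (running -1/24)
⟨..|..⟩ = √(48/5)·(-1/24) = -0.129099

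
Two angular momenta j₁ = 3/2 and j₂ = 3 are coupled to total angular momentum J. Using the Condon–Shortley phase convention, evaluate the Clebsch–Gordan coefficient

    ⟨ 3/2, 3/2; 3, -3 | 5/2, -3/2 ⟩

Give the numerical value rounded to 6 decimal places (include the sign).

+√(9/28) ≈ +0.566947

triangle: 2!·1!·4!/8! = 48/40320
(j±m)!: 3!·0!·0!·6!·1!·4! = 103680
prefactor² = (2J+1)·Δ·N² = 5184/7
  k=0: +1/(0!·2!·0!·0!·1!·4!) = 1/48
Σ = 1/48  ⇒  CG² = 5184/7·1/48² = 9/28
CG = +√(9/28) = +0.566947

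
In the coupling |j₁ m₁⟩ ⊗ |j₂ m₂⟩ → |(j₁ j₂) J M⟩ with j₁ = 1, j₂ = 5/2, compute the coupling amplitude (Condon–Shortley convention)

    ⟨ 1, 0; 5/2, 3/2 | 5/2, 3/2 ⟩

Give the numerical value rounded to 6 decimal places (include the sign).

−√(9/35) = -0.507093

j₁+j₂−J=1  J+j₁−j₂=1  J−j₁+j₂=4  j₁+j₂+J+1=7
(j₁±m₁, j₂±m₂, J±M) = (1,1,4,1,4,1)
P² = 576/35
sum k=0..1:
  [0] +1/24 = 1/24
  [1] −1/6 = -1/6
S = -1/8
C² = P²·S² = 9/35 ; C = -0.507093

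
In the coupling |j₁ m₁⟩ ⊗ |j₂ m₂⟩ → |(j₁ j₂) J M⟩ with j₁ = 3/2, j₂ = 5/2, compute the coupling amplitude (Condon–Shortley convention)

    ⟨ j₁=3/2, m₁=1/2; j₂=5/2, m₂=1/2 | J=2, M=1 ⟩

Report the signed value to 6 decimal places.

triangle: 2!*1!*3!/7! = 12/5040
(j±m)!: 2!*1!*3!*2!*3!*1! = 144
prefactor² = (2J+1)*Δ*N² = 12/7
  k=0: +1/(0!*2!*1!*3!*0!*0!) = 1/12
  k=1: −1/(1!*1!*0!*2!*1!*1!) = -1/2
Σ = -5/12  ⇒  CG² = 12/7*(-5/12)² = 25/84
CG = −√(25/84) = -0.545545

-0.545545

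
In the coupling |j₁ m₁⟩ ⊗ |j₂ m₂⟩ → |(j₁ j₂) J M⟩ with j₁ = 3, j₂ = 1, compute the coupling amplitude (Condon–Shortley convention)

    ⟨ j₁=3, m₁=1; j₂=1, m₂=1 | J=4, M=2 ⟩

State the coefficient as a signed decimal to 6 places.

j₁+j₂−J=0  J+j₁−j₂=6  J−j₁+j₂=2  j₁+j₂+J+1=9
(j₁±m₁, j₂±m₂, J±M) = (4,2,2,0,6,2)
P² = 34560/7
sum k=0..0:
  [0] +1/96 = 1/96
S = 1/96
C² = P²·S² = 15/28 ; C = +0.731925

+0.731925  (= +√(15/28))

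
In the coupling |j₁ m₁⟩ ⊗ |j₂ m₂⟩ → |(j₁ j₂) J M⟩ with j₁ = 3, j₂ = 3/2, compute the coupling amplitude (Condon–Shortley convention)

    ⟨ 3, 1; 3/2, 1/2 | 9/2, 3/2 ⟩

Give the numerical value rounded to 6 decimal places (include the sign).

+0.731925  (= +√(15/28))

√[10·0!6!3!/10! · 4!2!2!1!6!3!] = √(34560/7)
  +(−1)^0/∏(0,0,2,2,4,1)! = 1/96  (running 1/96)
⟨..|..⟩ = √(34560/7)·(1/96) = +0.731925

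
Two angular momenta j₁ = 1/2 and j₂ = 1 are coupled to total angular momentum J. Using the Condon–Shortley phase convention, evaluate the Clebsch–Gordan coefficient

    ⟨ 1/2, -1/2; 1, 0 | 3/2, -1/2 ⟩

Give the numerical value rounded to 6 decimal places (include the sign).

+√(2/3) ≈ +0.816497

triangle: 0!×1!×2!/4! = 2/24
(j±m)!: 0!×1!×1!×1!×1!×2! = 2
prefactor² = (2J+1)×Δ×N² = 2/3
  k=0: +1/(0!×0!×1!×1!×0!×1!) = 1
Σ = 1  ⇒  CG² = 2/3×1² = 2/3
CG = +√(2/3) = +0.816497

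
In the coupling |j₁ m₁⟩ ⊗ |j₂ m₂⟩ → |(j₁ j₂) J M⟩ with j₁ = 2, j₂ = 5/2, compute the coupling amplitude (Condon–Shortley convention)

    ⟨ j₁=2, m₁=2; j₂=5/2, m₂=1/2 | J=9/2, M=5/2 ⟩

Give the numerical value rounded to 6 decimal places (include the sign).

+√(5/18) = +0.527046

j₁+j₂−J=0  J+j₁−j₂=4  J−j₁+j₂=5  j₁+j₂+J+1=10
(j₁±m₁, j₂±m₂, J±M) = (4,0,3,2,7,2)
P² = 23040
sum k=0..0:
  [0] +1/288 = 1/288
S = 1/288
C² = P²·S² = 5/18 ; C = +0.527046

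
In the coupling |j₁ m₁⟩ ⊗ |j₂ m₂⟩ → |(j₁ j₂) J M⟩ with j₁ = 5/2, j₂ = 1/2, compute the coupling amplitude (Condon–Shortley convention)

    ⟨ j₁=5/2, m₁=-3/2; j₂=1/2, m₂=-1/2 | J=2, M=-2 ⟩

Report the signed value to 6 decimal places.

+√(1/6) = +0.408248

j₁+j₂−J=1  J+j₁−j₂=4  J−j₁+j₂=0  j₁+j₂+J+1=6
(j₁±m₁, j₂±m₂, J±M) = (1,4,0,1,0,4)
P² = 96
sum k=0..0:
  [0] +1/24 = 1/24
S = 1/24
C² = P²·S² = 1/6 ; C = +0.408248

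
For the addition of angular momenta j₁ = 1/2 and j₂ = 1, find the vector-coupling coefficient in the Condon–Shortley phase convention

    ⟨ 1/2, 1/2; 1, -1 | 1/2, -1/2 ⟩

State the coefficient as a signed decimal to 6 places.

+√(2/3) ≈ +0.816497

triangle: 1!×0!×1!/3! = 1/6
(j±m)!: 1!×0!×0!×2!×0!×1! = 2
prefactor² = (2J+1)×Δ×N² = 2/3
  k=0: +1/(0!×1!×0!×0!×0!×1!) = 1
Σ = 1  ⇒  CG² = 2/3×1² = 2/3
CG = +√(2/3) = +0.816497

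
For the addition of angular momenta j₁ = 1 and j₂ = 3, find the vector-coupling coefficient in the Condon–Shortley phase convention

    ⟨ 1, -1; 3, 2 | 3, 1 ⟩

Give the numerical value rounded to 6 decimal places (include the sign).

triangle: 1!·1!·5!/8! = 120/40320
(j±m)!: 0!·2!·5!·1!·4!·2! = 11520
prefactor² = (2J+1)·Δ·N² = 240
  k=1: −1/(1!·0!·1!·4!·0!·1!) = -1/24
Σ = -1/24  ⇒  CG² = 240·(-1/24)² = 5/12
CG = −√(5/12) = -0.645497

-0.645497  (= −√(5/12))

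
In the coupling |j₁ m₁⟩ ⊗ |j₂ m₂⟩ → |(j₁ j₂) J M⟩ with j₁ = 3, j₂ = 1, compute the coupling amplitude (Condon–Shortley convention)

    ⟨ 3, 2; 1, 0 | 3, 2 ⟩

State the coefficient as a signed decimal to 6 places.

+√(1/3) = +0.577350

triangle: 1!·5!·1!/8! = 120/40320
(j±m)!: 5!·1!·1!·1!·5!·1! = 14400
prefactor² = (2J+1)·Δ·N² = 300
  k=0: +1/(0!·1!·1!·1!·4!·0!) = 1/24
  k=1: −1/(1!·0!·0!·0!·5!·1!) = -1/120
Σ = 1/30  ⇒  CG² = 300·1/30² = 1/3
CG = +√(1/3) = +0.577350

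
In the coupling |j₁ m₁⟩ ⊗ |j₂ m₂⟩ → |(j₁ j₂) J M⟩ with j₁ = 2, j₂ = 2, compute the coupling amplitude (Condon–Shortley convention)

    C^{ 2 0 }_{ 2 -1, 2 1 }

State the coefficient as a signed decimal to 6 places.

+0.267261

j₁+j₂−J=2  J+j₁−j₂=2  J−j₁+j₂=2  j₁+j₂+J+1=7
(j₁±m₁, j₂±m₂, J±M) = (1,3,3,1,2,2)
P² = 8/7
sum k=1..2:
  [1] −1/4 = -1/4
  [2] +1/2 = 1/2
S = 1/4
C² = P²·S² = 1/14 ; C = +0.267261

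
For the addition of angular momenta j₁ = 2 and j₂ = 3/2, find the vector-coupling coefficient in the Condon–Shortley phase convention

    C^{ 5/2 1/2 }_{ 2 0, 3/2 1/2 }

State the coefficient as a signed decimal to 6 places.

√[6·1!3!2!/7! · 2!2!2!1!3!2!] = √(48/35)
  +(−1)^0/∏(0,1,2,2,1,0)! = 1/4  (running 1/4)
  +(−1)^1/∏(1,0,1,1,2,1)! = -1/2  (running -1/4)
⟨..|..⟩ = √(48/35)·(-1/4) = -0.292770

−√(3/35) = -0.292770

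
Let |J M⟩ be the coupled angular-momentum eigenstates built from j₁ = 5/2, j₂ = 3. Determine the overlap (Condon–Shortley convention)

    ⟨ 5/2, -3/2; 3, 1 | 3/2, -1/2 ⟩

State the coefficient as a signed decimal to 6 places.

-0.483046

√[4·4!1!2!/8! · 1!4!4!2!1!2!] = √(384/35)
  +(−1)^3/∏(3,1,1,1,0,1)! = -1/6  (running -1/6)
  +(−1)^4/∏(4,0,0,0,1,2)! = 1/48  (running -7/48)
⟨..|..⟩ = √(384/35)·(-7/48) = -0.483046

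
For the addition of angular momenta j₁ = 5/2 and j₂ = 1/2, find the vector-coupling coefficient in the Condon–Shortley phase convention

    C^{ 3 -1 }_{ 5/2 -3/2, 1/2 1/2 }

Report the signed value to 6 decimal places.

+√(1/3) = +0.577350

triangle: 0!·5!·1!/7! = 120/5040
(j±m)!: 1!·4!·1!·0!·2!·4! = 1152
prefactor² = (2J+1)·Δ·N² = 192
  k=0: +1/(0!·0!·4!·1!·1!·0!) = 1/24
Σ = 1/24  ⇒  CG² = 192·1/24² = 1/3
CG = +√(1/3) = +0.577350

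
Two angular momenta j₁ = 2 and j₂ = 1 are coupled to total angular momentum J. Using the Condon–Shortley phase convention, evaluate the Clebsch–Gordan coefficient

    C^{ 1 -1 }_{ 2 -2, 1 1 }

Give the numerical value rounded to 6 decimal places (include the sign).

+0.774597  (= +√(3/5))

√[3·2!2!0!/5! · 0!4!2!0!0!2!] = √(48/5)
  +(−1)^2/∏(2,0,2,0,0,0)! = 1/4  (running 1/4)
⟨..|..⟩ = √(48/5)·(1/4) = +0.774597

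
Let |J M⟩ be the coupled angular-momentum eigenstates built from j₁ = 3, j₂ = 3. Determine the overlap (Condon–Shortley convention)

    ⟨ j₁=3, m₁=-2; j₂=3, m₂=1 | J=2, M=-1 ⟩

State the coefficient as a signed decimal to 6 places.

√[5·4!2!2!/9! · 1!5!4!2!1!3!] = √(320/7)
  +(−1)^3/∏(3,1,2,1,0,1)! = -1/12  (running -1/12)
  +(−1)^4/∏(4,0,1,0,1,2)! = 1/48  (running -1/16)
⟨..|..⟩ = √(320/7)·(-1/16) = -0.422577

-0.422577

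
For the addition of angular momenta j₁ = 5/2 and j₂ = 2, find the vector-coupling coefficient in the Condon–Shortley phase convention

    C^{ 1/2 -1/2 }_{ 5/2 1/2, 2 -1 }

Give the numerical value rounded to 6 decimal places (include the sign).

√[2·4!1!0!/6! · 3!2!1!3!0!1!] = √(24/5)
  +(−1)^1/∏(1,3,1,0,0,0)! = -1/6  (running -1/6)
⟨..|..⟩ = √(24/5)·(-1/6) = -0.365148

-0.365148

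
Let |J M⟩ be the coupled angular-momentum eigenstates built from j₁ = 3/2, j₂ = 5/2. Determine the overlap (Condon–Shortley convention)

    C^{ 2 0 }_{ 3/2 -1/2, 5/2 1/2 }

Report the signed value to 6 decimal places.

√[5·2!1!3!/7! · 1!2!3!2!2!2!] = √(8/7)
  +(−1)^1/∏(1,1,1,2,0,1)! = -1/2  (running -1/2)
  +(−1)^2/∏(2,0,0,1,1,2)! = 1/4  (running -1/4)
⟨..|..⟩ = √(8/7)·(-1/4) = -0.267261

−√(1/14) = -0.267261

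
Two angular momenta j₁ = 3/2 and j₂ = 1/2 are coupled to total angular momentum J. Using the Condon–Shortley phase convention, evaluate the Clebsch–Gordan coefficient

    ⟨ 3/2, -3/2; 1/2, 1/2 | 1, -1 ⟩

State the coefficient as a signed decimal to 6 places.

j₁+j₂−J=1  J+j₁−j₂=2  J−j₁+j₂=0  j₁+j₂+J+1=4
(j₁±m₁, j₂±m₂, J±M) = (0,3,1,0,0,2)
P² = 3
sum k=1..1:
  [1] −1/2 = -1/2
S = -1/2
C² = P²·S² = 3/4 ; C = -0.866025

-0.866025  (= −√(3/4))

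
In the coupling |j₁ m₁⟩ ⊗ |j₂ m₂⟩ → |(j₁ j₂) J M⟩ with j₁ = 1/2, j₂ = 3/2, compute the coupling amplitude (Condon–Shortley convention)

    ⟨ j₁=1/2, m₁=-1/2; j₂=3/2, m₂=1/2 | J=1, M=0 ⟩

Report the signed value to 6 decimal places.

√[3·1!0!2!/4! · 0!1!2!1!1!1!] = √(1/2)
  +(−1)^1/∏(1,0,0,1,0,1)! = -1  (running -1)
⟨..|..⟩ = √(1/2)·(-1) = -0.707107

−√(1/2) ≈ -0.707107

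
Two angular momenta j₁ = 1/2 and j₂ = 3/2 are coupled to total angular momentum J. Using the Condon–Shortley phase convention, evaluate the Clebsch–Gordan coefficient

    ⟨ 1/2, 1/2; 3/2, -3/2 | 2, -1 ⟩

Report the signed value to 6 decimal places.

√[5·0!1!3!/5! · 1!0!0!3!1!3!] = √(9)
  +(−1)^0/∏(0,0,0,0,1,3)! = 1/6  (running 1/6)
⟨..|..⟩ = √(9)·(1/6) = +0.500000

+√(1/4) = +0.500000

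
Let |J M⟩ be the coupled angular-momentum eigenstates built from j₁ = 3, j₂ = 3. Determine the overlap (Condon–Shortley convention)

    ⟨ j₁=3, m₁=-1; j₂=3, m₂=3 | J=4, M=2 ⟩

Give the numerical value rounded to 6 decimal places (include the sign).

+√(27/77) = +0.592157

triangle: 2!·4!·4!/11! = 1152/39916800
(j±m)!: 2!·4!·6!·0!·6!·2! = 49766400
prefactor² = (2J+1)·Δ·N² = 995328/77
  k=2: +1/(2!·0!·2!·4!·2!·0!) = 1/192
Σ = 1/192  ⇒  CG² = 995328/77·1/192² = 27/77
CG = +√(27/77) = +0.592157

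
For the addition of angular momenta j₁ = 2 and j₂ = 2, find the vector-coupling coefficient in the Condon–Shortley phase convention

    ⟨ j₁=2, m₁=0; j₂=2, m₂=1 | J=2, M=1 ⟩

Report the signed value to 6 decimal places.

triangle: 2!·2!·2!/7! = 8/5040
(j±m)!: 2!·2!·3!·1!·3!·1! = 144
prefactor² = (2J+1)·Δ·N² = 8/7
  k=1: −1/(1!·1!·1!·2!·1!·0!) = -1/2
  k=2: +1/(2!·0!·0!·1!·2!·1!) = 1/4
Σ = -1/4  ⇒  CG² = 8/7·(-1/4)² = 1/14
CG = −√(1/14) = -0.267261

-0.267261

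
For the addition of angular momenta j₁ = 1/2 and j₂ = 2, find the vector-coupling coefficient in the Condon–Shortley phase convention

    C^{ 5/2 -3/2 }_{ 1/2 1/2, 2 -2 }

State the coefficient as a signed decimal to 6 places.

+√(1/5) ≈ +0.447214

triangle: 0!×1!×4!/6! = 24/720
(j±m)!: 1!×0!×0!×4!×1!×4! = 576
prefactor² = (2J+1)×Δ×N² = 576/5
  k=0: +1/(0!×0!×0!×0!×1!×4!) = 1/24
Σ = 1/24  ⇒  CG² = 576/5×1/24² = 1/5
CG = +√(1/5) = +0.447214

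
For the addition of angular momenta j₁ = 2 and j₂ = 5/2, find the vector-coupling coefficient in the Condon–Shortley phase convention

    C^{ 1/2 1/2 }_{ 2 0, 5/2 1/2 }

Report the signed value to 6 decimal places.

+0.447214

√[2·4!0!1!/6! · 2!2!3!2!1!0!] = √(16/5)
  +(−1)^2/∏(2,2,0,1,0,0)! = 1/4  (running 1/4)
⟨..|..⟩ = √(16/5)·(1/4) = +0.447214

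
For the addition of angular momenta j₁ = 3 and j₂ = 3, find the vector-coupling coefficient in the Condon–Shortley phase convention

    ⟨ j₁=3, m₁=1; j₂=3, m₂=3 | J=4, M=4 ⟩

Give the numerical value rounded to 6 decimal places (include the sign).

j₁+j₂−J=2  J+j₁−j₂=4  J−j₁+j₂=4  j₁+j₂+J+1=11
(j₁±m₁, j₂±m₂, J±M) = (4,2,6,0,8,0)
P² = 3981312/11
sum k=2..2:
  [2] +1/1152 = 1/1152
S = 1/1152
C² = P²·S² = 3/11 ; C = +0.522233

+√(3/11) = +0.522233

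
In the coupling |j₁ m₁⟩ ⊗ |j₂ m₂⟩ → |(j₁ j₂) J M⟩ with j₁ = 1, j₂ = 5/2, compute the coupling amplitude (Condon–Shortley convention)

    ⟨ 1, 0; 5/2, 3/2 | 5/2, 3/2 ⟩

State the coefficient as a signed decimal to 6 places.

−√(9/35) = -0.507093

√[6·1!1!4!/7! · 1!1!4!1!4!1!] = √(576/35)
  +(−1)^0/∏(0,1,1,4,0,0)! = 1/24  (running 1/24)
  +(−1)^1/∏(1,0,0,3,1,1)! = -1/6  (running -1/8)
⟨..|..⟩ = √(576/35)·(-1/8) = -0.507093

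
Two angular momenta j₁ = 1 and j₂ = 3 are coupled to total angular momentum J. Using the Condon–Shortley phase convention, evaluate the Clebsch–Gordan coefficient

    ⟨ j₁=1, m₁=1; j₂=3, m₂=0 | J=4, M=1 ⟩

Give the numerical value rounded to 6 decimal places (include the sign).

j₁+j₂−J=0  J+j₁−j₂=2  J−j₁+j₂=6  j₁+j₂+J+1=9
(j₁±m₁, j₂±m₂, J±M) = (2,0,3,3,5,3)
P² = 12960/7
sum k=0..0:
  [0] +1/72 = 1/72
S = 1/72
C² = P²·S² = 5/14 ; C = +0.597614

+0.597614  (= +√(5/14))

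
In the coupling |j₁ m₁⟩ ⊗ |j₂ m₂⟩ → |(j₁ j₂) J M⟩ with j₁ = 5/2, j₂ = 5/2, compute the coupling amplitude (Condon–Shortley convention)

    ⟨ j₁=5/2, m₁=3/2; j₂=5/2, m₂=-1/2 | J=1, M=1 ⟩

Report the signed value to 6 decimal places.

-0.478091  (= −√(8/35))

j₁+j₂−J=4  J+j₁−j₂=1  J−j₁+j₂=1  j₁+j₂+J+1=7
(j₁±m₁, j₂±m₂, J±M) = (4,1,2,3,2,0)
P² = 288/35
sum k=1..1:
  [1] −1/6 = -1/6
S = -1/6
C² = P²·S² = 8/35 ; C = -0.478091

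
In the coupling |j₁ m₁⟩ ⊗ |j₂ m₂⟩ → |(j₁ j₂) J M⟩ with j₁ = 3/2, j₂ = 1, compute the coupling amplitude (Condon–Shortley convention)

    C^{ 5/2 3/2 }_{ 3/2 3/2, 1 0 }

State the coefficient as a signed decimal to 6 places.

+√(2/5) = +0.632456

triangle: 0!×3!×2!/6! = 12/720
(j±m)!: 3!×0!×1!×1!×4!×1! = 144
prefactor² = (2J+1)×Δ×N² = 72/5
  k=0: +1/(0!×0!×0!×1!×3!×1!) = 1/6
Σ = 1/6  ⇒  CG² = 72/5×1/6² = 2/5
CG = +√(2/5) = +0.632456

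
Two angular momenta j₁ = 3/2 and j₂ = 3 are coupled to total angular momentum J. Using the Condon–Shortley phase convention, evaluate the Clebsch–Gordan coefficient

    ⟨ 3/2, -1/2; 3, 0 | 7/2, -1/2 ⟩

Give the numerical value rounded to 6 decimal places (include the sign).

-0.308607  (= −√(2/21))

j₁+j₂−J=1  J+j₁−j₂=2  J−j₁+j₂=5  j₁+j₂+J+1=9
(j₁±m₁, j₂±m₂, J±M) = (1,2,3,3,3,4)
P² = 384/7
sum k=0..1:
  [0] +1/24 = 1/24
  [1] −1/12 = -1/12
S = -1/24
C² = P²·S² = 2/21 ; C = -0.308607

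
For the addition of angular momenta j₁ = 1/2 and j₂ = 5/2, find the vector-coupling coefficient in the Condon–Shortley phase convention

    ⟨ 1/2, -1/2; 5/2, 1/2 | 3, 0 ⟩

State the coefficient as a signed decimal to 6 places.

+0.707107

√[7·0!1!5!/7! · 0!1!3!2!3!3!] = √(72)
  +(−1)^0/∏(0,0,1,3,0,2)! = 1/12  (running 1/12)
⟨..|..⟩ = √(72)·(1/12) = +0.707107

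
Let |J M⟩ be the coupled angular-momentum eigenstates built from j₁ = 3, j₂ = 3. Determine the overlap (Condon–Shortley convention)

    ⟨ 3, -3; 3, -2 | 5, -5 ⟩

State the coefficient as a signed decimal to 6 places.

triangle: 1!×5!×5!/12! = 14400/479001600
(j±m)!: 0!×6!×1!×5!×0!×10! = 313528320000
prefactor² = (2J+1)×Δ×N² = 103680000
  k=1: −1/(1!×0!×5!×0!×0!×5!) = -1/14400
Σ = -1/14400  ⇒  CG² = 103680000×(-1/14400)² = 1/2
CG = −√(1/2) = -0.707107

−√(1/2) = -0.707107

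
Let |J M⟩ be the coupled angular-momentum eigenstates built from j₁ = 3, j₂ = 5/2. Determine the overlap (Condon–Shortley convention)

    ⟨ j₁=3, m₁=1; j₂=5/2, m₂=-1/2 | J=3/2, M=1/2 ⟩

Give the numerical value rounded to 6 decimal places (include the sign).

triangle: 4!×2!×1!/8! = 48/40320
(j±m)!: 4!×2!×2!×3!×2!×1! = 1152
prefactor² = (2J+1)×Δ×N² = 192/35
  k=1: −1/(1!×3!×1!×1!×1!×0!) = -1/6
  k=2: +1/(2!×2!×0!×0!×2!×1!) = 1/8
Σ = -1/24  ⇒  CG² = 192/35×(-1/24)² = 1/105
CG = −√(1/105) = -0.097590

-0.097590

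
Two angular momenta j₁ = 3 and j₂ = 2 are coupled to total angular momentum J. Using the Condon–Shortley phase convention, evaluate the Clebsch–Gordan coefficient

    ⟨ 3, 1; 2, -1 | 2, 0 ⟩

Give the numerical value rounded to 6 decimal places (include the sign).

-0.377964

√[5·3!3!1!/8! · 4!2!1!3!2!2!] = √(36/7)
  +(−1)^0/∏(0,3,2,1,1,0)! = 1/12  (running 1/12)
  +(−1)^1/∏(1,2,1,0,2,1)! = -1/4  (running -1/6)
⟨..|..⟩ = √(36/7)·(-1/6) = -0.377964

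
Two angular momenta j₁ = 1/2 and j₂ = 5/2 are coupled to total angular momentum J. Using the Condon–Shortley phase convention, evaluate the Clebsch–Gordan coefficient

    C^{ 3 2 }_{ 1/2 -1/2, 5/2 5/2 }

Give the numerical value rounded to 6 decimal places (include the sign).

j₁+j₂−J=0  J+j₁−j₂=1  J−j₁+j₂=5  j₁+j₂+J+1=7
(j₁±m₁, j₂±m₂, J±M) = (0,1,5,0,5,1)
P² = 2400
sum k=0..0:
  [0] +1/120 = 1/120
S = 1/120
C² = P²·S² = 1/6 ; C = +0.408248

+0.408248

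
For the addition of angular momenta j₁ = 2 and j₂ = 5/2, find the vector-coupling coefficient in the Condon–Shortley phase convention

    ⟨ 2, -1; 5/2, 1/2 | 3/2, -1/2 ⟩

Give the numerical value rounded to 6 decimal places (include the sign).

+√(5/21) = +0.487950

j₁+j₂−J=3  J+j₁−j₂=1  J−j₁+j₂=2  j₁+j₂+J+1=7
(j₁±m₁, j₂±m₂, J±M) = (1,3,3,2,1,2)
P² = 48/35
sum k=2..3:
  [2] +1/2 = 1/2
  [3] −1/12 = -1/12
S = 5/12
C² = P²·S² = 5/21 ; C = +0.487950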